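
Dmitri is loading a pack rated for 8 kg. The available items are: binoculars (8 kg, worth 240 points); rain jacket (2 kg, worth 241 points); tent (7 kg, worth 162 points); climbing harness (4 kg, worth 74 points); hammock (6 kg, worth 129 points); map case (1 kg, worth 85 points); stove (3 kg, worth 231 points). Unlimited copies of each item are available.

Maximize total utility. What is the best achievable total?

Density check — rain jacket 120.50, map case 85.00, stove 77.00, binoculars 30.00 are the best per kg.
Best packing: 4×rain jacket — 8 kg, 964 total.
That's the maximum — no swap from here does better than 964.

964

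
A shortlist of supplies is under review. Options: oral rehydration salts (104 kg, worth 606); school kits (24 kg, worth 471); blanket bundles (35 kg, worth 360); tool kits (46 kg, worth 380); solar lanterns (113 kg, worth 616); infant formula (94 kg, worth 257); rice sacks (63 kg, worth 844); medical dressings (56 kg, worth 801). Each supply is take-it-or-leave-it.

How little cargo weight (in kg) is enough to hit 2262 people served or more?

178

Look for the lowest-cargo combination reaching 2262.
school kits + blanket bundles + rice sacks + medical dressings: 2476 people served at 178 kg.
No combination under 178 kg hits 2262.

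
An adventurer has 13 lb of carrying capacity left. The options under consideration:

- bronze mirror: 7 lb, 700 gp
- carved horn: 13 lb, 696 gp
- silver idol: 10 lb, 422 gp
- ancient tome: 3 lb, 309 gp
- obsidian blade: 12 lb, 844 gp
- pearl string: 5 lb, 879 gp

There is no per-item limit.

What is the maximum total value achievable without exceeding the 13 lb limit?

2067

The ratio ordering already packs tightly: ancient tome + 2×pearl string, 13 lb, 2067.
Every other selection either busts 13 lb or fails to beat 2067.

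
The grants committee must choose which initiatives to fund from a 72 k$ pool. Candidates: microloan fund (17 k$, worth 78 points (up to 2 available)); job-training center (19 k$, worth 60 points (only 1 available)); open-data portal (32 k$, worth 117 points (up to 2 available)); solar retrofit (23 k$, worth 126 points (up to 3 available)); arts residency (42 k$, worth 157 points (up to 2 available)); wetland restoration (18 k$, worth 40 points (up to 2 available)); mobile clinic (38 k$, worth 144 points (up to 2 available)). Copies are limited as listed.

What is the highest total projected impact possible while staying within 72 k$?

378

Ranking by ratio (projected impact/k$): solar retrofit 5.48, microloan fund 4.59, mobile clinic 3.79.
The ratio ordering already packs tightly: 3×solar retrofit, 69 k$, 378.
The spare 3 k$ is too small for any remaining project, and no exchange beats 378.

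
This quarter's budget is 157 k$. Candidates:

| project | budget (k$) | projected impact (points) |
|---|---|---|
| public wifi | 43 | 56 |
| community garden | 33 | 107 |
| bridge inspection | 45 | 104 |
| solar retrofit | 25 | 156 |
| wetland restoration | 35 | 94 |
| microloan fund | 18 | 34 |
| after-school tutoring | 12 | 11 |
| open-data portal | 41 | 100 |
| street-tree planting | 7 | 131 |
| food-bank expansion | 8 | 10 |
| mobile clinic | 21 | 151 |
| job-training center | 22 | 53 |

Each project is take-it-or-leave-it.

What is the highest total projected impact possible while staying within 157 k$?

By projected impact per k$: street-tree planting 18.71, mobile clinic 7.19, solar retrofit 6.24 lead.
Filling by ratio: community garden + solar retrofit + wetland restoration + street-tree planting + food-bank expansion + mobile clinic + job-training center for 702, with 6 k$ left unused.
Dropping wetland restoration frees 35 k$; slotting in open-data portal (41 k$) lifts the total to 708 at 157 k$.
Runner-up community garden + solar retrofit + wetland restoration + after-school tutoring + street-tree planting + mobile clinic + job-training center tops out at 703.

708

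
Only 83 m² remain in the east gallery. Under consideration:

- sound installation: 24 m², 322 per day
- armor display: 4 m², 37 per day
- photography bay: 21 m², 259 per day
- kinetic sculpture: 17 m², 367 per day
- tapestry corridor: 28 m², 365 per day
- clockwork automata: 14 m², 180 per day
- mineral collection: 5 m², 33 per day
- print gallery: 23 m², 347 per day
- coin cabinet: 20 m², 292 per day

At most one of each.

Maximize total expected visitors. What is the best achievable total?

Taking the top-ratio exhibits first gives armor display + kinetic sculpture + clockwork automata + mineral collection + print gallery + coin cabinet for 1256 (83 m²).
The 23 m² tied up in armor display and clockwork automata and mineral collection is better spent on photography bay — total rises to 1265 (81 m²).
No other feasible combination exceeds 1265.

1265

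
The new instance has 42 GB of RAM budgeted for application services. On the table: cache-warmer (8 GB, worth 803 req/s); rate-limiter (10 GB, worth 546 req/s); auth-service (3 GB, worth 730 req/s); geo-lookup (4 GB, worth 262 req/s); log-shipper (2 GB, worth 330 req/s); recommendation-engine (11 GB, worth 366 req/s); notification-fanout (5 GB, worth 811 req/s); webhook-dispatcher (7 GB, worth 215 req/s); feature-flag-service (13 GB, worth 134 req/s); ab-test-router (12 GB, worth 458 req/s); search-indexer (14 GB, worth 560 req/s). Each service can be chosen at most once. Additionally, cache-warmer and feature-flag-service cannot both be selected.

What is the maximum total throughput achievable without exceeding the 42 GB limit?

Filling by ratio: cache-warmer + rate-limiter + auth-service + geo-lookup + log-shipper + notification-fanout + webhook-dispatcher for 3697, with 3 GB left unused.
Dropping geo-lookup and webhook-dispatcher frees 11 GB; slotting in search-indexer (14 GB) lifts the total to 3780 at 42 GB.
That's the maximum — no feasible swap from here does better than 3780.

3780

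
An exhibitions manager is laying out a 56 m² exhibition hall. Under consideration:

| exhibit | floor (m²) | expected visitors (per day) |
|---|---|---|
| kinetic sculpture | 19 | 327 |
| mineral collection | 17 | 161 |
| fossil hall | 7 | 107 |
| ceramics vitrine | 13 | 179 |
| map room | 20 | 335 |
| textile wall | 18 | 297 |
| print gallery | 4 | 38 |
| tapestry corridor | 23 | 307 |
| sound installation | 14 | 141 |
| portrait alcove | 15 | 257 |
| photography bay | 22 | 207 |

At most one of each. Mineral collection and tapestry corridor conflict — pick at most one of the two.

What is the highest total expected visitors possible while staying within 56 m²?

919

The ratio ordering already packs tightly: kinetic sculpture + map room + portrait alcove, 54 m², 919.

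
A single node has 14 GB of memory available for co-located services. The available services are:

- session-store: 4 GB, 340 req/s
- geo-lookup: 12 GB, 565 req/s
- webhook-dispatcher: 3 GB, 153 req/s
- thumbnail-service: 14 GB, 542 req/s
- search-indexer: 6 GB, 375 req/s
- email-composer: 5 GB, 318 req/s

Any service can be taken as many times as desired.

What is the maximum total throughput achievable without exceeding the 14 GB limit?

The ratio heuristic lands on 3×session-store (1020) but leaves 2 GB idle.
Dropping session-store frees 4 GB; slotting in search-indexer (6 GB) lifts the total to 1055 at 14 GB.
Nothing else within 14 GB beats 1055.

1055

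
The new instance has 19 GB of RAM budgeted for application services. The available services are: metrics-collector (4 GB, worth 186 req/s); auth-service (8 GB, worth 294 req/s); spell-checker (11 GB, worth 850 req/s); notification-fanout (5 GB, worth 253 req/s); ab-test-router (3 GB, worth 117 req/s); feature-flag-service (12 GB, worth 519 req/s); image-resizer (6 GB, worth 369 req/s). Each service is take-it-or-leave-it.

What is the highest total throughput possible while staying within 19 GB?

By throughput per GB: spell-checker 77.27, image-resizer 61.50, notification-fanout 50.60, metrics-collector 46.50 lead.
The ratio heuristic lands on spell-checker + image-resizer (1219) but leaves 2 GB idle.
Dropping image-resizer frees 6 GB; slotting in notification-fanout + ab-test-router (8 GB) lifts the total to 1220 at 19 GB.
The closest alternative, spell-checker + image-resizer, reaches only 1219.

1220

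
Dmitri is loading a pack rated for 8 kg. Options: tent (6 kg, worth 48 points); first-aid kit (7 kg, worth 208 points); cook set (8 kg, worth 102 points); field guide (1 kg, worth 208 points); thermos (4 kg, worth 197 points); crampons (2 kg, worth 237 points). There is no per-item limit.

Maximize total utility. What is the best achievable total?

1664

8×field guide uses 8 of the 8 kg and totals 1664.
Every other selection either busts 8 kg or fails to beat 1664.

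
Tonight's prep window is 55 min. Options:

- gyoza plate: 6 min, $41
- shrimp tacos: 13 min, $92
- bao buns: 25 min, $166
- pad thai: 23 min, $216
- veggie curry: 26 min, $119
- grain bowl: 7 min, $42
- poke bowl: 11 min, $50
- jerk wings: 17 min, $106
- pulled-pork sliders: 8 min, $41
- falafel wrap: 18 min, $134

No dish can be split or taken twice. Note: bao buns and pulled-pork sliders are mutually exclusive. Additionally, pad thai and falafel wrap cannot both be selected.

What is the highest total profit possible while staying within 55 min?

Best packing: bao buns + pad thai + grain bowl — 55 min, 424 total.
Nothing else feasible within 55 min beats 424.

424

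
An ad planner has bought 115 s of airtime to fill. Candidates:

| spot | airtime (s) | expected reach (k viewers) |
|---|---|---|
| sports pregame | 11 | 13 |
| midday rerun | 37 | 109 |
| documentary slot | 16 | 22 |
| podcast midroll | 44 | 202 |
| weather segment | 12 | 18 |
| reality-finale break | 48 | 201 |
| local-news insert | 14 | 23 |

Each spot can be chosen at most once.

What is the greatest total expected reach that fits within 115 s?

Density check — podcast midroll 4.59, reality-finale break 4.19, midday rerun 2.95 are the best per s.
A density-first pass picks podcast midroll + reality-finale break + local-news insert — 426 at 106 s.
The 14 s tied up in local-news insert is better spent on sports pregame + weather segment — total rises to 434 (115 s).

434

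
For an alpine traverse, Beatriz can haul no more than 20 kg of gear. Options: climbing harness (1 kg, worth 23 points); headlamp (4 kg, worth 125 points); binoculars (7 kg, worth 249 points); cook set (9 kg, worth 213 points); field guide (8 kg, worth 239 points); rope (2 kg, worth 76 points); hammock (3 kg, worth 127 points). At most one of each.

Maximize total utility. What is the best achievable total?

691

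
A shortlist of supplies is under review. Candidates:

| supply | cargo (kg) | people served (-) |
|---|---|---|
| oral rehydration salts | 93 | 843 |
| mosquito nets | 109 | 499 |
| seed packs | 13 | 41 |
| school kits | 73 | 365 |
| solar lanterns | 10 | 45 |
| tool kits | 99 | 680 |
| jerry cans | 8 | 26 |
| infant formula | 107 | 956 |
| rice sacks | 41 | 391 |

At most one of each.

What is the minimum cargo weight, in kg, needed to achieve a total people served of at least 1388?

158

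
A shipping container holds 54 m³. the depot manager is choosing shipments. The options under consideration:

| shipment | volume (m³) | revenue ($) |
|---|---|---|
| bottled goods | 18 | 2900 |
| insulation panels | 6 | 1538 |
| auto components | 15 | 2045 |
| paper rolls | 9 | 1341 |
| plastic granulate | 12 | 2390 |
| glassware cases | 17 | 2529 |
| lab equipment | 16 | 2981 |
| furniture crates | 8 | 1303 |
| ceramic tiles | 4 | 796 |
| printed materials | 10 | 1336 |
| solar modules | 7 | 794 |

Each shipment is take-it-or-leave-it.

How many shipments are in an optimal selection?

Best achievable revenue is 9840.
For example insulation panels + paper rolls + plastic granulate + lab equipment + ceramic tiles + solar modules achieves it, using 54 m³.
Any selection reaching 9840 contains exactly 6 shipments.

6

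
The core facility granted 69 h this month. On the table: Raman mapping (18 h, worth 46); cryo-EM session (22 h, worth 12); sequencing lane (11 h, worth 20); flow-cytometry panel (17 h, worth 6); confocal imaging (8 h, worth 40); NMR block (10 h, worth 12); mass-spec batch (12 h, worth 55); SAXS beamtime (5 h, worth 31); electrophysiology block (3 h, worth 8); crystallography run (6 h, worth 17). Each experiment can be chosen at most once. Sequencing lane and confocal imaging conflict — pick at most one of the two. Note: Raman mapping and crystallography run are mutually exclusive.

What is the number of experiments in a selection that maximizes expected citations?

6

Optimal total is 192.
One optimal bundle: Raman mapping + cryo-EM session + confocal imaging + mass-spec batch + SAXS beamtime + electrophysiology block (68 h).
Any selection reaching 192 contains exactly 6 experiments.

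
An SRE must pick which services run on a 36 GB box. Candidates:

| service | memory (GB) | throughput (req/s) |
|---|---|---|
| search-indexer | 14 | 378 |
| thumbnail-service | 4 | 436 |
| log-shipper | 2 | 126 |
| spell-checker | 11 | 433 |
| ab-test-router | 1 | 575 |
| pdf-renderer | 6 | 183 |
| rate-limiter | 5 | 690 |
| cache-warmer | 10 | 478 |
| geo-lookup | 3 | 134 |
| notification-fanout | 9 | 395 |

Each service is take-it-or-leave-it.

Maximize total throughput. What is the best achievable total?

Density check — ab-test-router 575.00, rate-limiter 138.00, thumbnail-service 109.00, log-shipper 63.00 are the best per GB.
The ratio heuristic lands on thumbnail-service + log-shipper + ab-test-router + rate-limiter + cache-warmer + geo-lookup + notification-fanout (2834) but leaves 2 GB idle.
Replace notification-fanout with spell-checker: the trade gains 38 net, giving 2872 at 36 GB.

2872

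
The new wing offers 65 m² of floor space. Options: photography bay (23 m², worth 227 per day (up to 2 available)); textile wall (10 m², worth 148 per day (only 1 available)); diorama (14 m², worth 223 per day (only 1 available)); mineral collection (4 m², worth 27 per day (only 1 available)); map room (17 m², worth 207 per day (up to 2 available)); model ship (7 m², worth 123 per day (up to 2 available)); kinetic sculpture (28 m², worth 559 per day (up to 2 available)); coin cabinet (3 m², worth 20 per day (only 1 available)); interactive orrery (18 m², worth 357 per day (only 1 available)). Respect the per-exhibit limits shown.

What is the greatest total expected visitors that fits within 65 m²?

Ranking by ratio (expected visitors/m²): kinetic sculpture 19.96, interactive orrery 19.83, model ship 17.57.
Taking model ship + 2×kinetic sculpture: 63 m² used, 1241 in expected visitors.
The spare 2 m² is too small for any remaining exhibit, and no exchange beats 1241.

1241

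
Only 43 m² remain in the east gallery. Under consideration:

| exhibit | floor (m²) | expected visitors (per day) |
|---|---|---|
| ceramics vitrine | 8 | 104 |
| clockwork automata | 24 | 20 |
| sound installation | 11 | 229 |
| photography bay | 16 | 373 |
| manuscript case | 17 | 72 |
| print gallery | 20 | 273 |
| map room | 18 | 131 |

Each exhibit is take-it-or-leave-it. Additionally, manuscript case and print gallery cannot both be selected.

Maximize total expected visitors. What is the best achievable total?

706

By expected visitors per m²: photography bay 23.31, sound installation 20.82, print gallery 13.65, ceramics vitrine 13.00 lead.
Best packing: ceramics vitrine + sound installation + photography bay — 35 m², 706 total.
An exhaustive check of the 128 subsets confirms 706.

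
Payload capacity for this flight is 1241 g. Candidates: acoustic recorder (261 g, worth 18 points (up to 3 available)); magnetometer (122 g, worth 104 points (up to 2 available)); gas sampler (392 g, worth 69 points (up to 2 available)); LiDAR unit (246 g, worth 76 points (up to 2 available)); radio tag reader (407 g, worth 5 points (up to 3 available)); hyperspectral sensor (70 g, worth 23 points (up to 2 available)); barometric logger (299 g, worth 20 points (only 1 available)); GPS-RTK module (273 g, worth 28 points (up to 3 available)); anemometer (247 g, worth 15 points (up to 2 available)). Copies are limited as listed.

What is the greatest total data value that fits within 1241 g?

Ranking by ratio (data value/g): magnetometer 0.85, hyperspectral sensor 0.33, LiDAR unit 0.31.
A density-first pass picks 2×magnetometer + 2×LiDAR unit + 2×hyperspectral sensor + GPS-RTK module — 434 at 1149 g.
Dropping hyperspectral sensor and GPS-RTK module frees 343 g; slotting in gas sampler (392 g) lifts the total to 452 at 1198 g.
Nothing else within 1241 g beats 452.

452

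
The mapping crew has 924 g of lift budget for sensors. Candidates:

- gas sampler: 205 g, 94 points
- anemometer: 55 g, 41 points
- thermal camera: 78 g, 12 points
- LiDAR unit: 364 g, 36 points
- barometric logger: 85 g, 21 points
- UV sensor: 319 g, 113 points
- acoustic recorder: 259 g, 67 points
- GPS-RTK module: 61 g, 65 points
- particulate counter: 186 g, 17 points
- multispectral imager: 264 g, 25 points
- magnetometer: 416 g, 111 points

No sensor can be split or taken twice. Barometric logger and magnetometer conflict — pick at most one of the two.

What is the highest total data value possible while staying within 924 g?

380

Ranking by ratio (data value/g): GPS-RTK module 1.07, anemometer 0.75, gas sampler 0.46, UV sensor 0.35.
Best packing: gas sampler + anemometer + UV sensor + acoustic recorder + GPS-RTK module — 899 g, 380 total.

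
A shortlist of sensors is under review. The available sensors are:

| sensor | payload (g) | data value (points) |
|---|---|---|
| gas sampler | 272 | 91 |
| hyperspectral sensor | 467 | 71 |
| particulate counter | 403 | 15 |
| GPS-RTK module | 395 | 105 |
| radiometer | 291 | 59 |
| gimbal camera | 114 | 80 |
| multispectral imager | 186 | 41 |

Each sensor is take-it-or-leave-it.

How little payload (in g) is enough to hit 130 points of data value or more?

386

Need the lightest bundle worth ≥ 130.
gas sampler + gimbal camera reaches 171 using 386 g.
Below 386 g the best achievable stays under 130.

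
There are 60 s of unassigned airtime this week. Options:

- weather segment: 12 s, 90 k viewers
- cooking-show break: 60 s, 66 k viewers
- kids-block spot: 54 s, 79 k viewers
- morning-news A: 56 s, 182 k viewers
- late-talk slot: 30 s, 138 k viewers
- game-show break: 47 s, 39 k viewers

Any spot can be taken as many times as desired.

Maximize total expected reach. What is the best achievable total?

450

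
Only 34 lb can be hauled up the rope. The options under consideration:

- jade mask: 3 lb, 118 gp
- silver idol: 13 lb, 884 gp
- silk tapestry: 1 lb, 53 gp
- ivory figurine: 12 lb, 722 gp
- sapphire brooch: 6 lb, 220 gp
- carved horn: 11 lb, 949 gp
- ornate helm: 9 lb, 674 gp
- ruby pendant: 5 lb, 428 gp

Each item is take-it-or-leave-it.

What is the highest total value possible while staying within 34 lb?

2560

Taking the top-ratio items first gives jade mask + silk tapestry + carved horn + ornate helm + ruby pendant for 2222 (29 lb).
The 8 lb tied up in jade mask and ruby pendant is better spent on silver idol — total rises to 2560 (34 lb).
The closest alternative, silver idol + carved horn + ornate helm, reaches only 2507.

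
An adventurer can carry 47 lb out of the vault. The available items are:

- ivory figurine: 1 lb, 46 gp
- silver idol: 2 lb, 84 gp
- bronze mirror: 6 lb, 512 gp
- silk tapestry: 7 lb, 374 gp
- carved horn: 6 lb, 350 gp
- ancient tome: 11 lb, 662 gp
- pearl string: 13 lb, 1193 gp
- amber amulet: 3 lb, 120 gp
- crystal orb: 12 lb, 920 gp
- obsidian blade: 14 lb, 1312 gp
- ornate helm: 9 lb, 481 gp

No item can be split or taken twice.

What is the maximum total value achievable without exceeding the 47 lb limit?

4021

Density check — obsidian blade 93.71, pearl string 91.77, bronze mirror 85.33, crystal orb 76.67 are the best per lb.
A density-first pass picks ivory figurine + bronze mirror + pearl string + crystal orb + obsidian blade — 3983 at 46 lb.
The 1 lb tied up in ivory figurine is better spent on silver idol — total rises to 4021 (47 lb).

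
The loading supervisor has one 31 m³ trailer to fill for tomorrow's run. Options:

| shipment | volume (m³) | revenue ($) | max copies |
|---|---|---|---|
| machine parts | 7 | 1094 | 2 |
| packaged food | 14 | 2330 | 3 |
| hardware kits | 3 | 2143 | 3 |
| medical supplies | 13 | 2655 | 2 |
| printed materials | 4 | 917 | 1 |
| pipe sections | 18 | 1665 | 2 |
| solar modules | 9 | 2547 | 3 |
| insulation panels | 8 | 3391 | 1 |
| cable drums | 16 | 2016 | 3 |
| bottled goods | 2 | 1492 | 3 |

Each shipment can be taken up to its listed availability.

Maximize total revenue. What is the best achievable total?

15390

The ratio heuristic lands on 3×hardware kits + printed materials + insulation panels + 3×bottled goods (15213) but leaves 4 m³ idle.
Replace printed materials with machine parts: the trade gains 177 net, giving 15390 at 30 m³.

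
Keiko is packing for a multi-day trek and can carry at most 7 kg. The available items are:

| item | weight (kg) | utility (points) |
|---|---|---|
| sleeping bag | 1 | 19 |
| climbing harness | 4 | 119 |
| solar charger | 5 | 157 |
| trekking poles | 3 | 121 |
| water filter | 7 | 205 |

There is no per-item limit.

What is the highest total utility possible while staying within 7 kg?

261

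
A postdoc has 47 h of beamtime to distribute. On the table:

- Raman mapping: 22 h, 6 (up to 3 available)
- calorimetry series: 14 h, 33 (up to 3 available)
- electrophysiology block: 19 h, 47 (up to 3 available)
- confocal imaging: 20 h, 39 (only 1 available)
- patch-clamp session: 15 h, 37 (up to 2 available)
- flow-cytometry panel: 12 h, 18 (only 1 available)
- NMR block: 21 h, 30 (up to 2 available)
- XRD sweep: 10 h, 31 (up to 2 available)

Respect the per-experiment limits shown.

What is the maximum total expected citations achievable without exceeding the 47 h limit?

117

Ranking by ratio (expected citations/h): XRD sweep 3.10, electrophysiology block 2.47, patch-clamp session 2.47.
Filling by ratio: electrophysiology block + 2×XRD sweep for 109, with 8 h left unused.
Replace electrophysiology block with patch-clamp session + flow-cytometry panel: the trade gains 8 net, giving 117 at 47 h.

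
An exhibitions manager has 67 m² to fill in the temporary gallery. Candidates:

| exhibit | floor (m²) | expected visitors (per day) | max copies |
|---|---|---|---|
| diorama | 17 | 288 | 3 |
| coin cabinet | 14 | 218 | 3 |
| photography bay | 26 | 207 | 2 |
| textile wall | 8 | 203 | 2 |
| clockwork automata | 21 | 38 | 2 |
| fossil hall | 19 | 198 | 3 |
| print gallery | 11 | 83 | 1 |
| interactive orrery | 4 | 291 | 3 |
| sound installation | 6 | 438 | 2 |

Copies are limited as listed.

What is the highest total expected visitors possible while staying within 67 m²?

Density check — sound installation 73.00, interactive orrery 72.75, textile wall 25.38 are the best per m².
Filling by ratio: diorama + 2×textile wall + 3×interactive orrery + 2×sound installation for 2443, with 10 m² left unused.
Dropping textile wall frees 8 m²; slotting in diorama (17 m²) lifts the total to 2528 at 66 m².

2528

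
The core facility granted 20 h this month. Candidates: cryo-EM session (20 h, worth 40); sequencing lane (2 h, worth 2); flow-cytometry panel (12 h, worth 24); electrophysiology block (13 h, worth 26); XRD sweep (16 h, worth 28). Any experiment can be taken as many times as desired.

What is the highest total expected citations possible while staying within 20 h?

By expected citations per h: cryo-EM session 2.00, flow-cytometry panel 2.00, electrophysiology block 2.00 lead.
Taking cryo-EM session: 20 h used, 40 in expected citations.
That's the maximum — no swap from here does better than 40.

40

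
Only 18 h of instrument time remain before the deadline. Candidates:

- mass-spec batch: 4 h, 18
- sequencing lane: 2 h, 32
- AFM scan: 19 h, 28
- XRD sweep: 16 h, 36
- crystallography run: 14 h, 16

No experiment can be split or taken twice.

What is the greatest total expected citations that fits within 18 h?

68

The ratio heuristic lands on mass-spec batch + sequencing lane (50) but leaves 12 h idle.
The 4 h tied up in mass-spec batch is better spent on XRD sweep — total rises to 68 (18 h).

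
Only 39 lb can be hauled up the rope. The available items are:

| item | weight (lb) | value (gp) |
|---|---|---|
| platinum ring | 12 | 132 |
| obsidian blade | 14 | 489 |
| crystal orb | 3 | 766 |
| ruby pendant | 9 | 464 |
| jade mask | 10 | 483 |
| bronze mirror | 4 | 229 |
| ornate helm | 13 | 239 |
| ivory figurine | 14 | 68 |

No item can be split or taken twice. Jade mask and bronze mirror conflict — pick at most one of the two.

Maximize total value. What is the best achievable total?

Taking obsidian blade + crystal orb + ruby pendant + jade mask: 36 lb used, 2202 in value.

2202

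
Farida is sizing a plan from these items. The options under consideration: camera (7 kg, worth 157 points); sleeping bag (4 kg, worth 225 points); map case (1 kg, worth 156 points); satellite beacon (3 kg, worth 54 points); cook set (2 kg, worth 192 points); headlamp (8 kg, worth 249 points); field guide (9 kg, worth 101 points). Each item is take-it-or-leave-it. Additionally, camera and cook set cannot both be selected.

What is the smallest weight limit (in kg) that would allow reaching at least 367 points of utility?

5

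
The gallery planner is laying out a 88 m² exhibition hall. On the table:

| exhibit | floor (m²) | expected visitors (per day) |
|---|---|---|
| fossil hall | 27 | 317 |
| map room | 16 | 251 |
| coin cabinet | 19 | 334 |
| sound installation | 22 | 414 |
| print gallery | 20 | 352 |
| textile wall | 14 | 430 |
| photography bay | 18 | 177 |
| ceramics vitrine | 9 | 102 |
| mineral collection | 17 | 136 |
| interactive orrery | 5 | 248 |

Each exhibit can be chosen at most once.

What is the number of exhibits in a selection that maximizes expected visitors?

The maximum expected visitors within 88 m² is 1797.
For example map room + sound installation + print gallery + textile wall + ceramics vitrine + interactive orrery achieves it, using 86 m².
Any selection reaching 1797 contains exactly 6 exhibits.

6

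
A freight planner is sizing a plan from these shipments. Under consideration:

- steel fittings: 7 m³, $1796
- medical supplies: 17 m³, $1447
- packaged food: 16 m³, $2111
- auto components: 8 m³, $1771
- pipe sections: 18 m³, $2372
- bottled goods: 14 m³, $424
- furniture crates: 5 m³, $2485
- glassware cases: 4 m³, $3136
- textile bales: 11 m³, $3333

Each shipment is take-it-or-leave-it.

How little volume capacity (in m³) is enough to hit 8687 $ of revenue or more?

Need the lightest bundle worth ≥ 8687.
furniture crates + glassware cases + textile bales: 8954 revenue at 20 m³.
No combination under 20 m³ hits 8687.

20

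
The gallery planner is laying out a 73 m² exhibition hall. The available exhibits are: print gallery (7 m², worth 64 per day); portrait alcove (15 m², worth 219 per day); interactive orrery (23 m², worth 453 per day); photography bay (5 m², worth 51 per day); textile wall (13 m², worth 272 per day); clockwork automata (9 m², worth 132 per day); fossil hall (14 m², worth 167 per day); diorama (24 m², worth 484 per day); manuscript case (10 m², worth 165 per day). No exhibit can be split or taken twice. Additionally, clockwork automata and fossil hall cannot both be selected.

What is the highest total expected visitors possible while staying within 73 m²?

1374

Ranking by ratio (expected visitors/m²): textile wall 20.92, diorama 20.17, interactive orrery 19.70.
Interactive orrery + textile wall + diorama + manuscript case uses 70 of the 73 m² and totals 1374.
Nothing else feasible within 73 m² beats 1374.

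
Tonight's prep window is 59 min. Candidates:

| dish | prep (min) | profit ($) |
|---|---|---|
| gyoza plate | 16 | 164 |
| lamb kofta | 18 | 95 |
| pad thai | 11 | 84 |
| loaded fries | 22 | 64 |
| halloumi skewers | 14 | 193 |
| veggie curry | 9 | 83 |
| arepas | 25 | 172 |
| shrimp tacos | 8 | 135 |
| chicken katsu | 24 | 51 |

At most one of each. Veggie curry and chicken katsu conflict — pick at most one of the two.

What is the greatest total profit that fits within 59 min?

659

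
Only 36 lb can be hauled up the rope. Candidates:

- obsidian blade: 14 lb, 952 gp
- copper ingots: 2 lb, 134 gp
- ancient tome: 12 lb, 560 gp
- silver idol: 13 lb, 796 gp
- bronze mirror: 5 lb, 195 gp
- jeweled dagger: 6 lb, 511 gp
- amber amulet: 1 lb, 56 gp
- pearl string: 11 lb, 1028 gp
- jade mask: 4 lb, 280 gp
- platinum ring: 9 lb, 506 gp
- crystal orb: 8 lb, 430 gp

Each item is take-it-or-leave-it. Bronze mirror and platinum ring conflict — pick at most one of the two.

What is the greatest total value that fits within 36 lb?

Obsidian blade + jeweled dagger + amber amulet + pearl string + jade mask uses 36 of the 36 lb and totals 2827.
Every other selection either busts 36 lb or breaks a pairing rule or fails to beat 2827.

2827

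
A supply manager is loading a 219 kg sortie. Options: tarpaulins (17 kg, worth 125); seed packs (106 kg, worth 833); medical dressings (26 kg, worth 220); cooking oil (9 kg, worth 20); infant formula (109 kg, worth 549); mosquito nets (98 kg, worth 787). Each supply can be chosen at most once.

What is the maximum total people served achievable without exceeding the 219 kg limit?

1640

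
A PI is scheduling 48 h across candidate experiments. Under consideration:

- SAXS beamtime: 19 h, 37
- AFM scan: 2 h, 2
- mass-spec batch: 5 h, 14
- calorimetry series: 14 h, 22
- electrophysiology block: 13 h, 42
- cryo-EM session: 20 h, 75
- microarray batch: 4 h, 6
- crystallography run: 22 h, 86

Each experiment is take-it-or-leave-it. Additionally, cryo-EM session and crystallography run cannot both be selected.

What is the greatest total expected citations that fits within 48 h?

Taking AFM scan + mass-spec batch + electrophysiology block + microarray batch + crystallography run: 46 h used, 150 in expected citations.
Every other selection either busts 48 h or breaks a pairing rule or fails to beat 150.

150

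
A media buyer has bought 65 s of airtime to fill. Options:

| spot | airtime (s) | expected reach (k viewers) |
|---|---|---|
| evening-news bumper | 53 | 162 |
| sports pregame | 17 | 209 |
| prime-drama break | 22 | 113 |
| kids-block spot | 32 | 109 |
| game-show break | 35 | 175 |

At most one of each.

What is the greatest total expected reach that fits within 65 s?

384

Filling by ratio: sports pregame + prime-drama break for 322, with 26 s left unused.
The 22 s tied up in prime-drama break is better spent on game-show break — total rises to 384 (52 s).
Runner-up sports pregame + prime-drama break tops out at 322.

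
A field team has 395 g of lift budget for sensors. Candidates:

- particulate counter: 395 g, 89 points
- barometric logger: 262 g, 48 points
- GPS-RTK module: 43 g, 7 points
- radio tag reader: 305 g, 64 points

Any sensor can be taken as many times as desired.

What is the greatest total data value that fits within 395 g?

89

Particulate counter uses 395 of the 395 g and totals 89.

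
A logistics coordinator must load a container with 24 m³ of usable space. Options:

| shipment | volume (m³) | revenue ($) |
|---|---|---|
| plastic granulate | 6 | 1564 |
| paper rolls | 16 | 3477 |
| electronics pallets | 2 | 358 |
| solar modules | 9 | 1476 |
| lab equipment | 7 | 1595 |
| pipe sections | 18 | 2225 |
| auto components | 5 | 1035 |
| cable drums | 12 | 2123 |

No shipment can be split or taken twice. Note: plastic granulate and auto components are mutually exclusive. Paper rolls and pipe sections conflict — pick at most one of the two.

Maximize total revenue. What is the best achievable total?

5399

By revenue per m³: plastic granulate 260.67, lab equipment 227.86, paper rolls 217.31 lead.
Best packing: plastic granulate + paper rolls + electronics pallets — 24 m³, 5399 total.
The closest alternative, paper rolls + lab equipment, reaches only 5072.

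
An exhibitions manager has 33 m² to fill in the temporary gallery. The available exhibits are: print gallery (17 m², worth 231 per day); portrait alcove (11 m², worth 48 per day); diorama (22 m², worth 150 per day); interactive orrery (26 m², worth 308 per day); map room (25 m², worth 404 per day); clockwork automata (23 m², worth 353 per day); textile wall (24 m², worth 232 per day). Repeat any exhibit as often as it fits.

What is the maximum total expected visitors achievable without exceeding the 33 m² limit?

404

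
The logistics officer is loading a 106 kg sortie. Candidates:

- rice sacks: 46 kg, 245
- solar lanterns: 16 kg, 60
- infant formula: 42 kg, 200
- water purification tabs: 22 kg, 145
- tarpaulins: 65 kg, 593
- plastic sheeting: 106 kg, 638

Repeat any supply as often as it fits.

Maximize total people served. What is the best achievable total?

Taking solar lanterns + water purification tabs + tarpaulins: 103 kg used, 798 in people served.
No other feasible combination exceeds 798.

798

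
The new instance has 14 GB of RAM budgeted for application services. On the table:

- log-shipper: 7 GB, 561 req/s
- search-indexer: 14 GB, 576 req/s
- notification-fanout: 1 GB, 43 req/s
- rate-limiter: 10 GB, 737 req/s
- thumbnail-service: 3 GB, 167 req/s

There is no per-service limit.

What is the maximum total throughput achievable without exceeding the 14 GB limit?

1122

By throughput per GB: log-shipper 80.14, rate-limiter 73.70, thumbnail-service 55.67, notification-fanout 43.00 lead.
Taking 2×log-shipper: 14 GB used, 1122 in throughput.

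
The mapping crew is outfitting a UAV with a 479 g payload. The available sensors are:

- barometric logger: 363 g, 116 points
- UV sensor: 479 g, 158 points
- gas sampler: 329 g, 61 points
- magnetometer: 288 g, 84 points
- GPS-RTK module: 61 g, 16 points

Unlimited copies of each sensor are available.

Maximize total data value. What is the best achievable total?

158

Taking UV sensor: 479 g used, 158 in data value.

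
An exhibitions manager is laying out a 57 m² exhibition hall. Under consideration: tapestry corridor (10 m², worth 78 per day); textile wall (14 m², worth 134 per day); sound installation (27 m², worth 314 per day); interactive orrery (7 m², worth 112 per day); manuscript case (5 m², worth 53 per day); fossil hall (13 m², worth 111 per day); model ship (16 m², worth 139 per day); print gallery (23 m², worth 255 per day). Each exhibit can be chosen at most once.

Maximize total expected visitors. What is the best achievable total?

681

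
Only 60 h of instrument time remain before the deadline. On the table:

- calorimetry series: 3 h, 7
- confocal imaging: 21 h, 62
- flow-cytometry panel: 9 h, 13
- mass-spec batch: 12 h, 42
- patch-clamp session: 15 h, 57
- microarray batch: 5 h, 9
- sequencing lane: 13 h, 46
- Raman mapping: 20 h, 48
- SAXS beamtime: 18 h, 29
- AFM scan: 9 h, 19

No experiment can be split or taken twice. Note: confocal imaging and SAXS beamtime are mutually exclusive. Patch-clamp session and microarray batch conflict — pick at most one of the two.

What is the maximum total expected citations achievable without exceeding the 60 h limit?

193

Best packing: mass-spec batch + patch-clamp session + sequencing lane + Raman mapping — 60 h, 193 total.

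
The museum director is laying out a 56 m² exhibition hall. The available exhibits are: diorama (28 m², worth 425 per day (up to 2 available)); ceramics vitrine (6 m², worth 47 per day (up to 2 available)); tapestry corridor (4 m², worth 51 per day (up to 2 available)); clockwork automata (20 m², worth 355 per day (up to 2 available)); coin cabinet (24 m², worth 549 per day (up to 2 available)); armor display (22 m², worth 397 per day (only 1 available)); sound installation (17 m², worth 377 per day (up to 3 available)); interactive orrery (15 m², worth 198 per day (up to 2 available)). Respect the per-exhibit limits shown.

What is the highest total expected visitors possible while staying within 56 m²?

Taking 2×tapestry corridor + 2×coin cabinet: 56 m² used, 1200 in expected visitors.
Nothing else within 56 m² beats 1200.

1200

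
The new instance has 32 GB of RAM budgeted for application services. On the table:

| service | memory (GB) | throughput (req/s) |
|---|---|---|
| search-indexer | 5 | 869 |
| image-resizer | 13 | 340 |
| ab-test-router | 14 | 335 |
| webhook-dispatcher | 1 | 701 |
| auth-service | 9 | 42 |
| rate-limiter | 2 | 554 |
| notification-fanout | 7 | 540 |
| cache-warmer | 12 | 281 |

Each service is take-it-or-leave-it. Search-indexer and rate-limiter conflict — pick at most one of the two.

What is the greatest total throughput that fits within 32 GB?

Taking search-indexer + image-resizer + webhook-dispatcher + notification-fanout: 26 GB used, 2450 in throughput.

2450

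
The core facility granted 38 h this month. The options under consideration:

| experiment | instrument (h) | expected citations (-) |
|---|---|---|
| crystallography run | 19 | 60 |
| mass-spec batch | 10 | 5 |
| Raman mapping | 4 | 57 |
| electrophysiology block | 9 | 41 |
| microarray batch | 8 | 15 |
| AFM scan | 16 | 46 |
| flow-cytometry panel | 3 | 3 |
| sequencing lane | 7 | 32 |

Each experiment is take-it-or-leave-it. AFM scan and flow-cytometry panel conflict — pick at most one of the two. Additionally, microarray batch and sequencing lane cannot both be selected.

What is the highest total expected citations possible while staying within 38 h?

176

Density check — Raman mapping 14.25, sequencing lane 4.57, electrophysiology block 4.56, crystallography run 3.16 are the best per h.
Raman mapping + electrophysiology block + AFM scan + sequencing lane uses 36 of the 38 h and totals 176.
That's the maximum — no feasible swap from here does better than 176.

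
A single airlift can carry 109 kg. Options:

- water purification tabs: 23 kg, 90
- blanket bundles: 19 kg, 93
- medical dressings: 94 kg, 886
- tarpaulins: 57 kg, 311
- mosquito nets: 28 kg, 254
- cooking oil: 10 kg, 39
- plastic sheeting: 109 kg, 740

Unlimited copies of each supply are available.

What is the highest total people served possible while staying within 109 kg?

Ranking by ratio (people served/kg): medical dressings 9.43, mosquito nets 9.07, plastic sheeting 6.79, tarpaulins 5.46.
Best packing: medical dressings + cooking oil — 104 kg, 925 total.

925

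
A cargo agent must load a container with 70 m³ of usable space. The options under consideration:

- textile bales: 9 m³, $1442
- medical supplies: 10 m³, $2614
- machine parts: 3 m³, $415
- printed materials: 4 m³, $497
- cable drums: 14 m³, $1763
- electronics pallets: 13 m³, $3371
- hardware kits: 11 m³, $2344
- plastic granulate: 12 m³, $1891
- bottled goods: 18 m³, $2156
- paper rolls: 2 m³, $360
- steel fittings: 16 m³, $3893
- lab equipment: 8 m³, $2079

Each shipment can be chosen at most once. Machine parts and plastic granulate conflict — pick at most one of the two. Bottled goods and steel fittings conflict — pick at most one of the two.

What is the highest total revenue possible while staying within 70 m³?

Filling by ratio: textile bales + medical supplies + electronics pallets + hardware kits + paper rolls + steel fittings + lab equipment for 16103, with 1 m³ left unused.
Dropping textile bales and paper rolls frees 11 m³; slotting in plastic granulate (12 m³) lifts the total to 16192 at 70 m³.
No other feasible combination exceeds 16192.

16192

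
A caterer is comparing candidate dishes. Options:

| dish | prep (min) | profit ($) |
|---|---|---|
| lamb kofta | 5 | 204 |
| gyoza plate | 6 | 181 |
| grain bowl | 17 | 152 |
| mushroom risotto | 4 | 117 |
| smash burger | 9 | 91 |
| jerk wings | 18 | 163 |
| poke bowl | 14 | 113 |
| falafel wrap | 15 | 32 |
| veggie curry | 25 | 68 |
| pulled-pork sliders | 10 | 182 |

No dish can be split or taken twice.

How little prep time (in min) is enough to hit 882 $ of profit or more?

Look for the lowest-prep combination reaching 882.
Taking lamb kofta + gyoza plate + mushroom risotto + smash burger + poke bowl + pulled-pork sliders gives 888 (≥ 882) for 48 min.
No combination under 48 min hits 882.

48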